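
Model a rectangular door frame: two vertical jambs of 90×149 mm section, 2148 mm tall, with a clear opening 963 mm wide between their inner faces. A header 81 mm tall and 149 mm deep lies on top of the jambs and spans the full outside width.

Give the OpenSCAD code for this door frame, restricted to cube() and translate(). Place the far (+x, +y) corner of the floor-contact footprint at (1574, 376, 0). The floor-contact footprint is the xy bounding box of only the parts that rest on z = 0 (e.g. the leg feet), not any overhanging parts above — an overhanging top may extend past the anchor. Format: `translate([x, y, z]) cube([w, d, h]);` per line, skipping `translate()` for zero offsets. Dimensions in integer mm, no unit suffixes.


translate([431, 227, 0]) cube([90, 149, 2148]);
translate([1484, 227, 0]) cube([90, 149, 2148]);
translate([431, 227, 2148]) cube([1143, 149, 81]);


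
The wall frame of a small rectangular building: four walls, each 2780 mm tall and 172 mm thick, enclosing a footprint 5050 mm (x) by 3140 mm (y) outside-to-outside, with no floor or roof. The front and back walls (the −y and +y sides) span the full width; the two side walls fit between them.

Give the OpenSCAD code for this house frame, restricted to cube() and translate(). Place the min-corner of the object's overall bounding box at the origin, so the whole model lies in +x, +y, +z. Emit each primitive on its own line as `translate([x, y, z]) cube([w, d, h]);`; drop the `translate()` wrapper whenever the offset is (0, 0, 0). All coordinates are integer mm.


cube([5050, 172, 2780]);
translate([0, 2968, 0]) cube([5050, 172, 2780]);
translate([0, 172, 0]) cube([172, 2796, 2780]);
translate([4878, 172, 0]) cube([172, 2796, 2780]);


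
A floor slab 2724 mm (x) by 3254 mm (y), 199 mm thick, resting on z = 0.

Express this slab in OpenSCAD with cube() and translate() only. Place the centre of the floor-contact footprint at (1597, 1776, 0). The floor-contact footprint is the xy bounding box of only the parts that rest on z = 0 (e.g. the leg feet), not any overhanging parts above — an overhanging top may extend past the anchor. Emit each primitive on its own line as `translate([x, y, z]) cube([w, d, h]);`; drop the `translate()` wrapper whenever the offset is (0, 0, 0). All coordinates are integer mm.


translate([235, 149, 0]) cube([2724, 3254, 199]);


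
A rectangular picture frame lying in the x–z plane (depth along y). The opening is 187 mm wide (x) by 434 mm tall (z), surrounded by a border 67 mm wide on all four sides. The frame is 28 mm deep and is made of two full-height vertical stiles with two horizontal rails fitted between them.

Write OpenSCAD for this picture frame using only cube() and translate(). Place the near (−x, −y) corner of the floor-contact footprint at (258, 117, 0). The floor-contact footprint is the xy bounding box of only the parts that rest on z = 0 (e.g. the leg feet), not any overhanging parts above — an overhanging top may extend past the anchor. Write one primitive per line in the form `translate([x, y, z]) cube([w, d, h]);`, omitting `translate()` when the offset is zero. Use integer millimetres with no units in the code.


translate([258, 117, 0]) cube([67, 28, 568]);
translate([512, 117, 0]) cube([67, 28, 568]);
translate([325, 117, 0]) cube([187, 28, 67]);
translate([325, 117, 501]) cube([187, 28, 67]);


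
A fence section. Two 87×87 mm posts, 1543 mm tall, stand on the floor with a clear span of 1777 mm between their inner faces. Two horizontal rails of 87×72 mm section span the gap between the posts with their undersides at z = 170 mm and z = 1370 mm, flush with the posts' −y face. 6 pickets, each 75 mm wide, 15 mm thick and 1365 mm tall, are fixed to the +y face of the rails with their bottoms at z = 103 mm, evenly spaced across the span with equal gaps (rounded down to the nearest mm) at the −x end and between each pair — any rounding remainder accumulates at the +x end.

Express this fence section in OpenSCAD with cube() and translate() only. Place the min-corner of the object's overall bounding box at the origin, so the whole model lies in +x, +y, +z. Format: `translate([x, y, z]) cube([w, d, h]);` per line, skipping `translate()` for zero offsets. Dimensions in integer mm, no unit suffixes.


cube([87, 87, 1543]);
translate([1864, 0, 0]) cube([87, 87, 1543]);
translate([87, 0, 170]) cube([1777, 87, 72]);
translate([87, 0, 1370]) cube([1777, 87, 72]);
translate([276, 87, 103]) cube([75, 15, 1365]);
translate([540, 87, 103]) cube([75, 15, 1365]);
translate([804, 87, 103]) cube([75, 15, 1365]);
translate([1068, 87, 103]) cube([75, 15, 1365]);
translate([1332, 87, 103]) cube([75, 15, 1365]);
translate([1596, 87, 103]) cube([75, 15, 1365]);


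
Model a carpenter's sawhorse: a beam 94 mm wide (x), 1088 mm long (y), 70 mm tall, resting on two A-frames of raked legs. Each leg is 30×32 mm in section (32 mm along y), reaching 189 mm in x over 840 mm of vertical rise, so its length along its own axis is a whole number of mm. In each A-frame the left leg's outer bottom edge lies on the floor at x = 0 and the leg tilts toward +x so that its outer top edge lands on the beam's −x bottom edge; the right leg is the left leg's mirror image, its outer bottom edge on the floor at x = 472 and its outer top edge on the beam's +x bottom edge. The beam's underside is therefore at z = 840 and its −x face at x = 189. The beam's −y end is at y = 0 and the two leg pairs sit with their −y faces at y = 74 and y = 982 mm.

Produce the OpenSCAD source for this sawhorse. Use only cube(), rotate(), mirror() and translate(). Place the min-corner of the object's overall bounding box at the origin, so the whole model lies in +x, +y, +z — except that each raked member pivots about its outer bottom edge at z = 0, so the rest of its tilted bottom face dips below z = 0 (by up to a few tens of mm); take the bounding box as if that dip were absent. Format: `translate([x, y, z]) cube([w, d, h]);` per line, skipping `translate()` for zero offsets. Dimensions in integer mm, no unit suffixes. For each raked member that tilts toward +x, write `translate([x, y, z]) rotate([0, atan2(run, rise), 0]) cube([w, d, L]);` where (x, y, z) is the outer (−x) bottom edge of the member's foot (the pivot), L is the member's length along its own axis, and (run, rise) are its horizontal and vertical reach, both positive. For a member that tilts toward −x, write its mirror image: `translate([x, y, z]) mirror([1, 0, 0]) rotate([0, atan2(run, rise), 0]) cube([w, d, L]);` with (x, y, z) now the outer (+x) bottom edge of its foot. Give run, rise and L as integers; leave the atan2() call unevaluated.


// leg length = √(189² + 840²) = 861
// right-leg outer foot x = 2·189 + 94 = 472
// beam min-corner = (189, 0, 840)
translate([189, 0, 840]) cube([94, 1088, 70]);
translate([0, 74, 0]) rotate([0, atan2(189, 840), 0]) cube([30, 32, 861]);
translate([472, 74, 0]) mirror([1, 0, 0]) rotate([0, atan2(189, 840), 0]) cube([30, 32, 861]);
translate([0, 982, 0]) rotate([0, atan2(189, 840), 0]) cube([30, 32, 861]);
translate([472, 982, 0]) mirror([1, 0, 0]) rotate([0, atan2(189, 840), 0]) cube([30, 32, 861]);


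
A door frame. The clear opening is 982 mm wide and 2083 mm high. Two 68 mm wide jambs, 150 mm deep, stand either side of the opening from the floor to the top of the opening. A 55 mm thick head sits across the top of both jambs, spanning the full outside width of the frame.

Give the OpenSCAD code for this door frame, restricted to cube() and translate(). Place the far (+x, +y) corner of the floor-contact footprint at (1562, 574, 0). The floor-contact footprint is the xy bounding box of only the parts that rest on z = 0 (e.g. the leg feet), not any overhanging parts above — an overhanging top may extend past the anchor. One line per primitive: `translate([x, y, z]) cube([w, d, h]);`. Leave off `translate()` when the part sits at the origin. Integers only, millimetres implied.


translate([444, 424, 0]) cube([68, 150, 2083]);
translate([1494, 424, 0]) cube([68, 150, 2083]);
translate([444, 424, 2083]) cube([1118, 150, 55]);


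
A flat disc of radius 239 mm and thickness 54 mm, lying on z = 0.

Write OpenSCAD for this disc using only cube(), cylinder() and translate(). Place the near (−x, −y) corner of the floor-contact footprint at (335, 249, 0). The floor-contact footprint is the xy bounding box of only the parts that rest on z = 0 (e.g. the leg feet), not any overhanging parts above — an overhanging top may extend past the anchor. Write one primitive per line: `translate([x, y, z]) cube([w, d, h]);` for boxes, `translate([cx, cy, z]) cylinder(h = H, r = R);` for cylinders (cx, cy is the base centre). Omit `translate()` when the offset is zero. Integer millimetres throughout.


translate([574, 488, 0]) cylinder(h = 54, r = 239);


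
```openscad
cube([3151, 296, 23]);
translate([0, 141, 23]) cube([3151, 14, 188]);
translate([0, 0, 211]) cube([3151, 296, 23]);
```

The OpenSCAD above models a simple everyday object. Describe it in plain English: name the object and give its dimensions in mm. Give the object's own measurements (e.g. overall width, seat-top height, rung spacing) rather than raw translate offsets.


An I-beam lying along x, 3151 mm long. Overall section height 234 mm. Two flanges 296 mm wide (y) and 23 mm thick, one on the floor and one at the top; a web 14 mm thick runs between them, centred on the flange width.


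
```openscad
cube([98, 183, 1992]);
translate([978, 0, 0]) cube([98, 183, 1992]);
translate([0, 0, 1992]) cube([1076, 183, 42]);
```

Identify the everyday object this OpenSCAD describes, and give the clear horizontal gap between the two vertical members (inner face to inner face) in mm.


A door frame. The clear opening width is 880 mm.

Two 1992 mm tall posts with a header on top — a door frame. The left jamb is 98 mm wide at x = 0; the right jamb starts at x = 978. The clear opening is 978 − 98 = 880 mm.


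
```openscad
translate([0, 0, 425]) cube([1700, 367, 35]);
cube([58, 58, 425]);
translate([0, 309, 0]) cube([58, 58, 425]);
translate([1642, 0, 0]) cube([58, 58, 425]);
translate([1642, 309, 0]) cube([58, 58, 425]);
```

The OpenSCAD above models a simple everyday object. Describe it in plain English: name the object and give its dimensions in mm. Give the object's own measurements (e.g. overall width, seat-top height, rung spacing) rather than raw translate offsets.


A long wooden bench with a 1700 mm (x) × 367 mm (y) seat, 35 mm thick, its top surface 460 mm above the floor. Four 58 mm square legs at the seat corners, flush with the edges, run from z = 0 to the seat underside.


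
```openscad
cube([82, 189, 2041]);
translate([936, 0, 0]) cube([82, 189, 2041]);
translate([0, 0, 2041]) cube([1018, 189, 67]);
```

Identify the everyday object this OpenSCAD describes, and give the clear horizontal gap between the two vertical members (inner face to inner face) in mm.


A door frame. The clear opening width is 854 mm.

Two 2041 mm tall posts with a header on top — a door frame. The left jamb is 82 mm wide at x = 0; the right jamb starts at x = 936. The clear opening is 936 − 82 = 854 mm.


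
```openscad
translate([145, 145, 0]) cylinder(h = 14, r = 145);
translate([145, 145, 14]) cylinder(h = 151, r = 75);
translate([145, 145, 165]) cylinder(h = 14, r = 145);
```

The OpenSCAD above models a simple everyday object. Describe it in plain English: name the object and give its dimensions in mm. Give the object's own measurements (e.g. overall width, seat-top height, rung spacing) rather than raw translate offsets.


A spool: two coaxial disc flanges of radius 145 mm and thickness 14 mm, joined by a core cylinder of radius 75 mm and height 151 mm. The lower flange rests on z = 0 and the three cylinders share a vertical axis.


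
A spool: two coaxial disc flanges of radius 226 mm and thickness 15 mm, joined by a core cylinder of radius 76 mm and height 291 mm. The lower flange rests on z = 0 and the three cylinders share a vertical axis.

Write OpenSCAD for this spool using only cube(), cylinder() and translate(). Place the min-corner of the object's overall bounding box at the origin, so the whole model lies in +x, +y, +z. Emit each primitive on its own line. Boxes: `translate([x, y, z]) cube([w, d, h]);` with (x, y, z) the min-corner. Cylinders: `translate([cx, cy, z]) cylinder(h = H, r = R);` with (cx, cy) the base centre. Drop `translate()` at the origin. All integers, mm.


translate([226, 226, 0]) cylinder(h = 15, r = 226);
translate([226, 226, 15]) cylinder(h = 291, r = 76);
translate([226, 226, 306]) cylinder(h = 15, r = 226);


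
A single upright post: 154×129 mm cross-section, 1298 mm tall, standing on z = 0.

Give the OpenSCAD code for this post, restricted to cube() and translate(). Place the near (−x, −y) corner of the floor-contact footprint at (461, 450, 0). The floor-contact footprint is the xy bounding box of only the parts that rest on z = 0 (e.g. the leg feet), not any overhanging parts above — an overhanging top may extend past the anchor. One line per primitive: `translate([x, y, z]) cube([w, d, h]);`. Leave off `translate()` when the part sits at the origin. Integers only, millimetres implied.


translate([461, 450, 0]) cube([154, 129, 1298]);


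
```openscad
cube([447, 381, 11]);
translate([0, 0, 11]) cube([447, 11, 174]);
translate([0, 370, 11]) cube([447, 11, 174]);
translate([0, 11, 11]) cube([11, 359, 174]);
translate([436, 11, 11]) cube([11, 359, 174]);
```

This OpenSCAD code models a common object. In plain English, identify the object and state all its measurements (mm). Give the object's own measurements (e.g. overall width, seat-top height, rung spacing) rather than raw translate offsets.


An open-topped rectangular box: outside dimensions 447×381×185 mm, with a uniform wall and base thickness of 11 mm. The base is a full 447×381 slab on the floor; four walls sit on top of the base. The front and back walls (the −y and +y sides) span the full width; the two side walls fit between them.


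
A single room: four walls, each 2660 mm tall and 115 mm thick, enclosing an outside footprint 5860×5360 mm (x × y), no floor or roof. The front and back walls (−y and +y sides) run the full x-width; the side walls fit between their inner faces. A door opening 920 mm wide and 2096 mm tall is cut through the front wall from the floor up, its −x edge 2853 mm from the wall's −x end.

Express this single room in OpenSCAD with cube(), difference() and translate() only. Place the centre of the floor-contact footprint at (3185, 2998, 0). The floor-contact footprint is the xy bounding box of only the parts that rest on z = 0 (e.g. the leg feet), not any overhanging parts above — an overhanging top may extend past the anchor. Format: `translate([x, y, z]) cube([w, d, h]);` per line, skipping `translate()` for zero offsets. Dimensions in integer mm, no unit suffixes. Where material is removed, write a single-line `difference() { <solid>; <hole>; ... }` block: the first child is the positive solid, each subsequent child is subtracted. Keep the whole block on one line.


difference() { translate([255, 318, 0]) cube([5860, 115, 2660]); translate([3108, 318, 0]) cube([920, 115, 2096]); }
translate([255, 5563, 0]) cube([5860, 115, 2660]);
translate([255, 433, 0]) cube([115, 5130, 2660]);
translate([6000, 433, 0]) cube([115, 5130, 2660]);


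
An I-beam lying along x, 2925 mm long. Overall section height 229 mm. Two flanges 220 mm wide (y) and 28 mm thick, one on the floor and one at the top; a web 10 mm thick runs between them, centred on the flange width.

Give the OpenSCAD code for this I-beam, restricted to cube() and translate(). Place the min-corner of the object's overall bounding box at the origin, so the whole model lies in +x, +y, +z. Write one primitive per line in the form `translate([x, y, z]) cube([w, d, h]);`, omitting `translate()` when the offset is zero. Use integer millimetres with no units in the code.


cube([2925, 220, 28]);
translate([0, 105, 28]) cube([2925, 10, 173]);
translate([0, 0, 201]) cube([2925, 220, 28]);


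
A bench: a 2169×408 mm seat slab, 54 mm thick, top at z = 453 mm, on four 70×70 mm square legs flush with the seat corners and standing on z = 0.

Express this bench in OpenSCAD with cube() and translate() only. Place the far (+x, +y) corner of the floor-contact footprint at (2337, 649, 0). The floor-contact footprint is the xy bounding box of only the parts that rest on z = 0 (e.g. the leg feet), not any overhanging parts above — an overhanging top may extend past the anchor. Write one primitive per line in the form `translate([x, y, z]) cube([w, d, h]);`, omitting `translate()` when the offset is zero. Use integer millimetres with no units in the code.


// leg_h = 453 − 54 = 399
translate([168, 241, 399]) cube([2169, 408, 54]);
translate([168, 241, 0]) cube([70, 70, 399]);
translate([168, 579, 0]) cube([70, 70, 399]);
translate([2267, 241, 0]) cube([70, 70, 399]);
translate([2267, 579, 0]) cube([70, 70, 399]);


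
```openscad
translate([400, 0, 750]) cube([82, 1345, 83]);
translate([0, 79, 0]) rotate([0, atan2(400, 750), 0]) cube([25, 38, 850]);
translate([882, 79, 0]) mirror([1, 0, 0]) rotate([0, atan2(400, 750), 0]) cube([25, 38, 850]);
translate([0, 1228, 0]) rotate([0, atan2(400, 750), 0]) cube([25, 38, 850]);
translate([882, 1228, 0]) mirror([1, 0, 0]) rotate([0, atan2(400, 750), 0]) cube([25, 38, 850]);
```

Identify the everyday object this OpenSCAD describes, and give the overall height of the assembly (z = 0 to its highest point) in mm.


A sawhorse. The overall height is 833 mm.

A beam across two mirrored pairs of raked legs — a sawhorse. The beam's underside is at z = 750 (matching the legs' vertical rise in atan2(400, 750)) and the beam is 83 mm tall, so its top is at 750 + 83 = 833 mm. The raked legs top out at the beam's underside, so that is the highest point.


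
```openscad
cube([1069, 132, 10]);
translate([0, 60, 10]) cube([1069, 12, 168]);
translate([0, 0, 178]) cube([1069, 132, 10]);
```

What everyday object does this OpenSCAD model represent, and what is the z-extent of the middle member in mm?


An I-beam. The web height is 168 mm.

Two wide flanges with a thin centred web — an I-beam. Overall 188 mm minus two 10 mm flanges gives a web of 188 − 2·10 = 168 mm.


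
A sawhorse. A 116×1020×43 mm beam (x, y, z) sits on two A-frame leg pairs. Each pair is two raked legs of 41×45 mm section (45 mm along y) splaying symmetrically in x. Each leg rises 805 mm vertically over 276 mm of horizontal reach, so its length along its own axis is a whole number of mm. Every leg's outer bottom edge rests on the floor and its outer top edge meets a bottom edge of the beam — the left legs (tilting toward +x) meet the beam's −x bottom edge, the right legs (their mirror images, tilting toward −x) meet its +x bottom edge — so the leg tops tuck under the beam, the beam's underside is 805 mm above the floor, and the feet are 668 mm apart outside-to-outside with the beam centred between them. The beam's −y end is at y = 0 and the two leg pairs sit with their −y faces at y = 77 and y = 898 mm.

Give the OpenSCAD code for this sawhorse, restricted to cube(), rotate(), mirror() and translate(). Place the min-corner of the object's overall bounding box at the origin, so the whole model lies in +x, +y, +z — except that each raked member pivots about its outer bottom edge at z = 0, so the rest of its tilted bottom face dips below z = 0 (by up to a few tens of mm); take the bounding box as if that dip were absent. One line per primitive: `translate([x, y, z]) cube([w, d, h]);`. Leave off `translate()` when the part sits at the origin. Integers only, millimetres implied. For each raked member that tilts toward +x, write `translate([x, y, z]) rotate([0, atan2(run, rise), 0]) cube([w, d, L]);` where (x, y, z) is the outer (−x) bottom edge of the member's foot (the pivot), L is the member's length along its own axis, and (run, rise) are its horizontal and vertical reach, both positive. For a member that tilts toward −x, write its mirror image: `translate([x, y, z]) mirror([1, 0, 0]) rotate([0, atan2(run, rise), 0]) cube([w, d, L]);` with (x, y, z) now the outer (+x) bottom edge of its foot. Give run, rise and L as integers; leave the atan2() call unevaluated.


translate([276, 0, 805]) cube([116, 1020, 43]);
translate([0, 77, 0]) rotate([0, atan2(276, 805), 0]) cube([41, 45, 851]);
translate([668, 77, 0]) mirror([1, 0, 0]) rotate([0, atan2(276, 805), 0]) cube([41, 45, 851]);
translate([0, 898, 0]) rotate([0, atan2(276, 805), 0]) cube([41, 45, 851]);
translate([668, 898, 0]) mirror([1, 0, 0]) rotate([0, atan2(276, 805), 0]) cube([41, 45, 851]);


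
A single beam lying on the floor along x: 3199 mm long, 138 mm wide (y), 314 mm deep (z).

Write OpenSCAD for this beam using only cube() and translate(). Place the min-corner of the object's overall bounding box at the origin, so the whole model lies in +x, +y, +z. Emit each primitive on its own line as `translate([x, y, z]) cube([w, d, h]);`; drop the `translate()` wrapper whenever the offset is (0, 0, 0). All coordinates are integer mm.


cube([3199, 138, 314]);


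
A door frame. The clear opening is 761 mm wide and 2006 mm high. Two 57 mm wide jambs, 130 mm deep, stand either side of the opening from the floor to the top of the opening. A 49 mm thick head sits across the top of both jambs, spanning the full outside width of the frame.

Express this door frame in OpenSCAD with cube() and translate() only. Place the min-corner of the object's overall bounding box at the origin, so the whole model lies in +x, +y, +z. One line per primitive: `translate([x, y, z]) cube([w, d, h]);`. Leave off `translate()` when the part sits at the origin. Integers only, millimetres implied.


cube([57, 130, 2006]);
translate([818, 0, 0]) cube([57, 130, 2006]);
translate([0, 0, 2006]) cube([875, 130, 49]);


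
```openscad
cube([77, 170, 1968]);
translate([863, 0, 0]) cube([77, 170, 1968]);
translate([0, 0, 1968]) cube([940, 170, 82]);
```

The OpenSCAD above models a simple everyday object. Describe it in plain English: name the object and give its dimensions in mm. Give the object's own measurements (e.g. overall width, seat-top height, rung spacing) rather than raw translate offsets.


A door frame. The clear opening is 786 mm wide and 1968 mm high. Two 77 mm wide jambs, 170 mm deep, stand either side of the opening from the floor to the top of the opening. A 82 mm thick head sits across the top of both jambs, spanning the full outside width of the frame.


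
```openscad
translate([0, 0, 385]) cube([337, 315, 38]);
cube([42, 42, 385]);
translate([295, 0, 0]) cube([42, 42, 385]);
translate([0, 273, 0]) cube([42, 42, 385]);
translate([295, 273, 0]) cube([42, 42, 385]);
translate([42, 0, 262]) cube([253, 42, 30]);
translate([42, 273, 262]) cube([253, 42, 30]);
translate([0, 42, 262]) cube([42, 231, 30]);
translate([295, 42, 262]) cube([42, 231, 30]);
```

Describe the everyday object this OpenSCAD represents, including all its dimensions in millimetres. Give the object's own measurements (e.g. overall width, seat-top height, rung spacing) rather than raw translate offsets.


A four-legged stool. The seat is a 337×315×38 mm slab whose top surface is at z = 423 mm; four square legs, each 42×42 mm in cross-section, run from the floor (z = 0) to the underside of the seat, each flush with a corner of the seat. Four stretchers, 42 mm wide and 30 mm tall, connect adjacent legs with their undersides at z = 262 mm, each running between the inner faces of the legs it joins and aligned with the legs' outer faces on the other axis.


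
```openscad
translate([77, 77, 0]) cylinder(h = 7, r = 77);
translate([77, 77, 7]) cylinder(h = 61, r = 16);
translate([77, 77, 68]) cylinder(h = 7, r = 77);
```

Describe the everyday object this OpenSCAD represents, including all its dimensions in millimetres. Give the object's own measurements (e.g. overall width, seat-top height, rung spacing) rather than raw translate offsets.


A spool: two coaxial disc flanges of radius 77 mm and thickness 7 mm, joined by a core cylinder of radius 16 mm and height 61 mm. The lower flange rests on z = 0 and the three cylinders share a vertical axis.


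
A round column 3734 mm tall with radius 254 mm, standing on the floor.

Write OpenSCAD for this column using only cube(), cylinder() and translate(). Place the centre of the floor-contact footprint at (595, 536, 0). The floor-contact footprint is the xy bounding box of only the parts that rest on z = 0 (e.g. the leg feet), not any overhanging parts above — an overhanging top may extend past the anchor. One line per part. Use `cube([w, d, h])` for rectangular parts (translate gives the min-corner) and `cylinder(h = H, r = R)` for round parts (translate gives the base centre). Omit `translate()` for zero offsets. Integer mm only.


translate([595, 536, 0]) cylinder(h = 3734, r = 254);


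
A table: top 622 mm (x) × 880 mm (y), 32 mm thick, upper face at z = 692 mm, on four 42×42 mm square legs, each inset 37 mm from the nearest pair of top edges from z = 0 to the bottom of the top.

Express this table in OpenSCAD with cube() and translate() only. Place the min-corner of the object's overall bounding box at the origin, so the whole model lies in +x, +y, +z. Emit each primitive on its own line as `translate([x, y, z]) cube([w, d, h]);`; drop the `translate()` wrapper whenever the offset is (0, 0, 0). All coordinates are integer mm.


translate([0, 0, 660]) cube([622, 880, 32]);
translate([37, 37, 0]) cube([42, 42, 660]);
translate([543, 37, 0]) cube([42, 42, 660]);
translate([37, 801, 0]) cube([42, 42, 660]);
translate([543, 801, 0]) cube([42, 42, 660]);


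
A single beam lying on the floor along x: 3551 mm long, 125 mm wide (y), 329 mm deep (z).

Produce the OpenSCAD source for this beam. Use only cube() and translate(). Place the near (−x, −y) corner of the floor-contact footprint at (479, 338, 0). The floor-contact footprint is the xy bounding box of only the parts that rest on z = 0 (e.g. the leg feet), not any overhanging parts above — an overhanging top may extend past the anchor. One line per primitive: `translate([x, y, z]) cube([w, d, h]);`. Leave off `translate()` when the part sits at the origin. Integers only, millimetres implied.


translate([479, 338, 0]) cube([3551, 125, 329]);


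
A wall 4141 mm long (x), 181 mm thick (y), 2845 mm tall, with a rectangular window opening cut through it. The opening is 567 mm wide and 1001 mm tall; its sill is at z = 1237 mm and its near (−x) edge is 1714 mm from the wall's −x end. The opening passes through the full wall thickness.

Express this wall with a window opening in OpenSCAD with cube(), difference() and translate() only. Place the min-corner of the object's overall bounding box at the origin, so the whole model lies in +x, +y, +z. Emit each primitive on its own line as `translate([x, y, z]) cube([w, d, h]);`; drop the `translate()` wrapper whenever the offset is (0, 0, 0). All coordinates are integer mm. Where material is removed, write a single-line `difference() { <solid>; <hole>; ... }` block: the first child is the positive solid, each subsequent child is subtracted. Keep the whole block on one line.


difference() { cube([4141, 181, 2845]); translate([1714, 0, 1237]) cube([567, 181, 1001]); }


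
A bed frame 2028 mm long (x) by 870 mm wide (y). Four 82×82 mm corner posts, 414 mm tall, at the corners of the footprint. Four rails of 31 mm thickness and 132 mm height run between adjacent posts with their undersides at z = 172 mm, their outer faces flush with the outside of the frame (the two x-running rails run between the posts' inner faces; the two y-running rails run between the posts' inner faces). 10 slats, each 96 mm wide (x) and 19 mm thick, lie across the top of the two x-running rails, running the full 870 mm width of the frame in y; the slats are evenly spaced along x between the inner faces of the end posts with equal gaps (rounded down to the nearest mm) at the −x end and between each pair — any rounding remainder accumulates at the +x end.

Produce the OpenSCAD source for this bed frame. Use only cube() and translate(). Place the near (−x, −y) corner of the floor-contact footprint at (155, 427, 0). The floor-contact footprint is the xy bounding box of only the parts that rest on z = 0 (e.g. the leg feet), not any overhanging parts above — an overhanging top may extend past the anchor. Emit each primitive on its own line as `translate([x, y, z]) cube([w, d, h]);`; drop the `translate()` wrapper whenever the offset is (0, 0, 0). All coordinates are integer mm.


// slat z = rail_z + rail_h = 172 + 132 = 304
// slat gap = ⌊(1864 − 10·96) / 11⌋ = 82
translate([155, 427, 0]) cube([82, 82, 414]);
translate([155, 1215, 0]) cube([82, 82, 414]);
translate([2101, 427, 0]) cube([82, 82, 414]);
translate([2101, 1215, 0]) cube([82, 82, 414]);
translate([237, 427, 172]) cube([1864, 31, 132]);
translate([237, 1266, 172]) cube([1864, 31, 132]);
translate([155, 509, 172]) cube([31, 706, 132]);
translate([2152, 509, 172]) cube([31, 706, 132]);
translate([319, 427, 304]) cube([96, 870, 19]);
translate([497, 427, 304]) cube([96, 870, 19]);
translate([675, 427, 304]) cube([96, 870, 19]);
translate([853, 427, 304]) cube([96, 870, 19]);
translate([1031, 427, 304]) cube([96, 870, 19]);
translate([1209, 427, 304]) cube([96, 870, 19]);
translate([1387, 427, 304]) cube([96, 870, 19]);
translate([1565, 427, 304]) cube([96, 870, 19]);
translate([1743, 427, 304]) cube([96, 870, 19]);
translate([1921, 427, 304]) cube([96, 870, 19]);


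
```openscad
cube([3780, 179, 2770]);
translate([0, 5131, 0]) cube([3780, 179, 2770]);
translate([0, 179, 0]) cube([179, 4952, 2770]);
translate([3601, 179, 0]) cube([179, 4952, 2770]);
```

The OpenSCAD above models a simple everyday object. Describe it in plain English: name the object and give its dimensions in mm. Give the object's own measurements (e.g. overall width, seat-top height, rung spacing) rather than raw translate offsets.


The wall frame of a small rectangular building: four walls, each 2770 mm tall and 179 mm thick, enclosing a footprint 3780 mm (x) by 5310 mm (y) outside-to-outside, with no floor or roof. The front and back walls (the −y and +y sides) span the full width; the two side walls fit between them.


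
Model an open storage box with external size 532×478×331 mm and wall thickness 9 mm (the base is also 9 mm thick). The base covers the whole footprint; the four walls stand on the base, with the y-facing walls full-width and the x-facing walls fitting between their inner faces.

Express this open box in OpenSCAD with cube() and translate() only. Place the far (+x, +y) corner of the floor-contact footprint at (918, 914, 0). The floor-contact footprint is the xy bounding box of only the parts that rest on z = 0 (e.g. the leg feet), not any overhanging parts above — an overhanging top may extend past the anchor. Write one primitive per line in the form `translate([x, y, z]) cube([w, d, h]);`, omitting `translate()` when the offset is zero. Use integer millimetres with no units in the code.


translate([386, 436, 0]) cube([532, 478, 9]);
translate([386, 436, 9]) cube([532, 9, 322]);
translate([386, 905, 9]) cube([532, 9, 322]);
translate([386, 445, 9]) cube([9, 460, 322]);
translate([909, 445, 9]) cube([9, 460, 322]);


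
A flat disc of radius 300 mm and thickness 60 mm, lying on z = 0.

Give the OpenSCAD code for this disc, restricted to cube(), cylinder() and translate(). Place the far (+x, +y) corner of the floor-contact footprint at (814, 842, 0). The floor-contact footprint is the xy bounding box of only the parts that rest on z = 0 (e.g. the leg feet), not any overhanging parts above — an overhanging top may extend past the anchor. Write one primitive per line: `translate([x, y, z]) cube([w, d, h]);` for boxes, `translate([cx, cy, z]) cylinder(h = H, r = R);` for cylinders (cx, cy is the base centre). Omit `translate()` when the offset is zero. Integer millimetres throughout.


translate([514, 542, 0]) cylinder(h = 60, r = 300);


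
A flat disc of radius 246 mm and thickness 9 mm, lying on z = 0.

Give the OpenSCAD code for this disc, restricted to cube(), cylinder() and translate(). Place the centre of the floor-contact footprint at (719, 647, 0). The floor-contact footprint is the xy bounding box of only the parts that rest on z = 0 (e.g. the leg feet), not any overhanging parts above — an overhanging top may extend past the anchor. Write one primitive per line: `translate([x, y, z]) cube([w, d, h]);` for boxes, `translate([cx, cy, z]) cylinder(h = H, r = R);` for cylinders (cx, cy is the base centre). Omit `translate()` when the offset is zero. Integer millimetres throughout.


translate([719, 647, 0]) cylinder(h = 9, r = 246);


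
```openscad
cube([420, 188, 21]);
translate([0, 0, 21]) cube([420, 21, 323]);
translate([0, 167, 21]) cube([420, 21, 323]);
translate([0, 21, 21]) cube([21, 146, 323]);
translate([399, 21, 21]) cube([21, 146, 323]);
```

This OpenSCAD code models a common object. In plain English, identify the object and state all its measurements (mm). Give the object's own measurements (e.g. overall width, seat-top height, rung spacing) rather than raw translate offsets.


An open-topped rectangular box: outside dimensions 420×188×344 mm, with a uniform wall and base thickness of 21 mm. The base is a full 420×188 slab on the floor; four walls sit on top of the base. The front and back walls (the −y and +y sides) span the full width; the two side walls fit between them.


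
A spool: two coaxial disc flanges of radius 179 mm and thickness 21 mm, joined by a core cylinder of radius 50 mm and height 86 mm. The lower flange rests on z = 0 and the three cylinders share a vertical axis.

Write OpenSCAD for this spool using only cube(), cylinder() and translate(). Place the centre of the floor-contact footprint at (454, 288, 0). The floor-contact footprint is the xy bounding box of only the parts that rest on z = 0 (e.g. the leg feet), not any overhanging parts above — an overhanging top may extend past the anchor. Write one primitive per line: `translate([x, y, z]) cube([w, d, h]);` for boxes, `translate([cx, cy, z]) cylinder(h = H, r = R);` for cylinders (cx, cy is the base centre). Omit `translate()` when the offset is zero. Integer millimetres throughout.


translate([454, 288, 0]) cylinder(h = 21, r = 179);
translate([454, 288, 21]) cylinder(h = 86, r = 50);
translate([454, 288, 107]) cylinder(h = 21, r = 179);


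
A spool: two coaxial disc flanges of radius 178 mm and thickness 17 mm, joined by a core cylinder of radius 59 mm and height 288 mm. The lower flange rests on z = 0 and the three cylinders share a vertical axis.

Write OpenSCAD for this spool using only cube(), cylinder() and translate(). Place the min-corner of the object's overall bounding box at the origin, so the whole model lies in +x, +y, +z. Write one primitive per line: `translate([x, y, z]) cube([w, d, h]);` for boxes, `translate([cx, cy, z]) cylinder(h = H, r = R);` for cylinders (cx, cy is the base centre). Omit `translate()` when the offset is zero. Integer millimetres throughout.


translate([178, 178, 0]) cylinder(h = 17, r = 178);
translate([178, 178, 17]) cylinder(h = 288, r = 59);
translate([178, 178, 305]) cylinder(h = 17, r = 178);


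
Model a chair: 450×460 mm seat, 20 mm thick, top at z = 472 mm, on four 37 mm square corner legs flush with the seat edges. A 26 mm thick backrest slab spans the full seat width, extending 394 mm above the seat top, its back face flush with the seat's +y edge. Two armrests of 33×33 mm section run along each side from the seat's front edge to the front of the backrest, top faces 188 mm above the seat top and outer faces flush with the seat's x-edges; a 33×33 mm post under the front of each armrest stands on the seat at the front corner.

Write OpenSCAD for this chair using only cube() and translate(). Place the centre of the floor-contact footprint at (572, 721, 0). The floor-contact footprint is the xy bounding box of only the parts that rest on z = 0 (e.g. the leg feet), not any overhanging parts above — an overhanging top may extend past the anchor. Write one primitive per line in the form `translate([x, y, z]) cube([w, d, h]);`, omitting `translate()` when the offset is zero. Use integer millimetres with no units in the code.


translate([347, 491, 452]) cube([450, 460, 20]);
translate([347, 491, 0]) cube([37, 37, 452]);
translate([760, 491, 0]) cube([37, 37, 452]);
translate([347, 914, 0]) cube([37, 37, 452]);
translate([760, 914, 0]) cube([37, 37, 452]);
translate([347, 925, 472]) cube([450, 26, 394]);
translate([347, 491, 627]) cube([33, 434, 33]);
translate([764, 491, 627]) cube([33, 434, 33]);
translate([347, 491, 472]) cube([33, 33, 155]);
translate([764, 491, 472]) cube([33, 33, 155]);


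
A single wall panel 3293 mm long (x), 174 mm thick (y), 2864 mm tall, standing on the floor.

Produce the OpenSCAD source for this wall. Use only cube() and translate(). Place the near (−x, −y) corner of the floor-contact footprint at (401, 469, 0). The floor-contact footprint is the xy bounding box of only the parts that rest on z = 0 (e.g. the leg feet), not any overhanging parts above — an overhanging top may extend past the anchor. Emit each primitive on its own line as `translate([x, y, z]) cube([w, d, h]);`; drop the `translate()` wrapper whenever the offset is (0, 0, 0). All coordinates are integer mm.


translate([401, 469, 0]) cube([3293, 174, 2864]);


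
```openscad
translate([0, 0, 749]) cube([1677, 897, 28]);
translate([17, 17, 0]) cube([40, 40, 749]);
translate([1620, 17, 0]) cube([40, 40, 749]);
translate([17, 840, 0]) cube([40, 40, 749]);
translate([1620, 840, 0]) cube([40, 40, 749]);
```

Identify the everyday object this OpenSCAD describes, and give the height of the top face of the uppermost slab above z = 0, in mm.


A table. The table height is 777 mm.

A 1677×897×28 slab sits at z = 749 on four 40 mm square posts — a table. The top surface is at 749 + 28 = 777 mm.


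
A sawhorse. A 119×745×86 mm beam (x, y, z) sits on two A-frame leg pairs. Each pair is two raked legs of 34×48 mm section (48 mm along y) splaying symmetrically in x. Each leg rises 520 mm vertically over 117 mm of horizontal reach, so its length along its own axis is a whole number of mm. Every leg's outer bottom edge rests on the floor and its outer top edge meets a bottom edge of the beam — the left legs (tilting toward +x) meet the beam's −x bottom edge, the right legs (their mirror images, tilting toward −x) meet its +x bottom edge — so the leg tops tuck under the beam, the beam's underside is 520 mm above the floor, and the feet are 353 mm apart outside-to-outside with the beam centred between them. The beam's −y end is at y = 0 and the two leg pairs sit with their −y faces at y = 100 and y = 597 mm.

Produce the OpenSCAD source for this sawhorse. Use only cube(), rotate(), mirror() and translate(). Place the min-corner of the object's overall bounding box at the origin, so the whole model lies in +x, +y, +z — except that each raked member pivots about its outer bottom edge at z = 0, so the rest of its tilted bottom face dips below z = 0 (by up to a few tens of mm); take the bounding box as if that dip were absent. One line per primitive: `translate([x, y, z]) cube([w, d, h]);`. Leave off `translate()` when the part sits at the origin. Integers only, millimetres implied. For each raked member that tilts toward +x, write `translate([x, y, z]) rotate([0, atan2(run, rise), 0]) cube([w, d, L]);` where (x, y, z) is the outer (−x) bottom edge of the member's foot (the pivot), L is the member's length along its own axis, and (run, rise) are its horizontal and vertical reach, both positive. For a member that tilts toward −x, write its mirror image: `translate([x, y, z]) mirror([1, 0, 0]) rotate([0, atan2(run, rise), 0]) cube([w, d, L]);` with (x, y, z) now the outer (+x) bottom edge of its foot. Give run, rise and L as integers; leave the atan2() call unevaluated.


translate([117, 0, 520]) cube([119, 745, 86]);
translate([0, 100, 0]) rotate([0, atan2(117, 520), 0]) cube([34, 48, 533]);
translate([353, 100, 0]) mirror([1, 0, 0]) rotate([0, atan2(117, 520), 0]) cube([34, 48, 533]);
translate([0, 597, 0]) rotate([0, atan2(117, 520), 0]) cube([34, 48, 533]);
translate([353, 597, 0]) mirror([1, 0, 0]) rotate([0, atan2(117, 520), 0]) cube([34, 48, 533]);
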